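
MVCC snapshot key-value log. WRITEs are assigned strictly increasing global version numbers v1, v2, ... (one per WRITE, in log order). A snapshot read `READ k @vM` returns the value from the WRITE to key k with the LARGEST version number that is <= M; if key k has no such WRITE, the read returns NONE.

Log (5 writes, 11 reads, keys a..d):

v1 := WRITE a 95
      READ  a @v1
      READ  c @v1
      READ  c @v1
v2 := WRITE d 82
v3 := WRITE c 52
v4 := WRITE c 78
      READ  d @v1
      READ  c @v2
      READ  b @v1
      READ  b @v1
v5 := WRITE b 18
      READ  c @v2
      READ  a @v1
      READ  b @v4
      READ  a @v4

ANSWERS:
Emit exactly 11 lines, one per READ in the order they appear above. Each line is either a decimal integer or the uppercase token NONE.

v1: WRITE a=95  (a history now [(1, 95)])
READ a @v1: history=[(1, 95)] -> pick v1 -> 95
READ c @v1: history=[] -> no version <= 1 -> NONE
READ c @v1: history=[] -> no version <= 1 -> NONE
v2: WRITE d=82  (d history now [(2, 82)])
v3: WRITE c=52  (c history now [(3, 52)])
v4: WRITE c=78  (c history now [(3, 52), (4, 78)])
READ d @v1: history=[(2, 82)] -> no version <= 1 -> NONE
READ c @v2: history=[(3, 52), (4, 78)] -> no version <= 2 -> NONE
READ b @v1: history=[] -> no version <= 1 -> NONE
READ b @v1: history=[] -> no version <= 1 -> NONE
v5: WRITE b=18  (b history now [(5, 18)])
READ c @v2: history=[(3, 52), (4, 78)] -> no version <= 2 -> NONE
READ a @v1: history=[(1, 95)] -> pick v1 -> 95
READ b @v4: history=[(5, 18)] -> no version <= 4 -> NONE
READ a @v4: history=[(1, 95)] -> pick v1 -> 95

Answer: 95
NONE
NONE
NONE
NONE
NONE
NONE
NONE
95
NONE
95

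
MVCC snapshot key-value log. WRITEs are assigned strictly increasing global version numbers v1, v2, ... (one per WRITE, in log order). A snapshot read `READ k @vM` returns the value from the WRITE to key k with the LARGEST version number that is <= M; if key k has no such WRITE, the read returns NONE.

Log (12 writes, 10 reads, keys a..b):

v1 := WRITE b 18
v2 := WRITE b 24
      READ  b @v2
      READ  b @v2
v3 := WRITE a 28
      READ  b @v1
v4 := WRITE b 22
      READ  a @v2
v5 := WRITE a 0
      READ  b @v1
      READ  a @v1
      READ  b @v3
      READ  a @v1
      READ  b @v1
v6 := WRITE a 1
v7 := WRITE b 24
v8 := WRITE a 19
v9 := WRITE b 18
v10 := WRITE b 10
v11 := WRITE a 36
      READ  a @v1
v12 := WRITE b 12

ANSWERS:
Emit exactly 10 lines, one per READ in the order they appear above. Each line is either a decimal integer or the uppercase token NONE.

v1: WRITE b=18  (b history now [(1, 18)])
v2: WRITE b=24  (b history now [(1, 18), (2, 24)])
READ b @v2: history=[(1, 18), (2, 24)] -> pick v2 -> 24
READ b @v2: history=[(1, 18), (2, 24)] -> pick v2 -> 24
v3: WRITE a=28  (a history now [(3, 28)])
READ b @v1: history=[(1, 18), (2, 24)] -> pick v1 -> 18
v4: WRITE b=22  (b history now [(1, 18), (2, 24), (4, 22)])
READ a @v2: history=[(3, 28)] -> no version <= 2 -> NONE
v5: WRITE a=0  (a history now [(3, 28), (5, 0)])
READ b @v1: history=[(1, 18), (2, 24), (4, 22)] -> pick v1 -> 18
READ a @v1: history=[(3, 28), (5, 0)] -> no version <= 1 -> NONE
READ b @v3: history=[(1, 18), (2, 24), (4, 22)] -> pick v2 -> 24
READ a @v1: history=[(3, 28), (5, 0)] -> no version <= 1 -> NONE
READ b @v1: history=[(1, 18), (2, 24), (4, 22)] -> pick v1 -> 18
v6: WRITE a=1  (a history now [(3, 28), (5, 0), (6, 1)])
v7: WRITE b=24  (b history now [(1, 18), (2, 24), (4, 22), (7, 24)])
v8: WRITE a=19  (a history now [(3, 28), (5, 0), (6, 1), (8, 19)])
v9: WRITE b=18  (b history now [(1, 18), (2, 24), (4, 22), (7, 24), (9, 18)])
v10: WRITE b=10  (b history now [(1, 18), (2, 24), (4, 22), (7, 24), (9, 18), (10, 10)])
v11: WRITE a=36  (a history now [(3, 28), (5, 0), (6, 1), (8, 19), (11, 36)])
READ a @v1: history=[(3, 28), (5, 0), (6, 1), (8, 19), (11, 36)] -> no version <= 1 -> NONE
v12: WRITE b=12  (b history now [(1, 18), (2, 24), (4, 22), (7, 24), (9, 18), (10, 10), (12, 12)])

Answer: 24
24
18
NONE
18
NONE
24
NONE
18
NONE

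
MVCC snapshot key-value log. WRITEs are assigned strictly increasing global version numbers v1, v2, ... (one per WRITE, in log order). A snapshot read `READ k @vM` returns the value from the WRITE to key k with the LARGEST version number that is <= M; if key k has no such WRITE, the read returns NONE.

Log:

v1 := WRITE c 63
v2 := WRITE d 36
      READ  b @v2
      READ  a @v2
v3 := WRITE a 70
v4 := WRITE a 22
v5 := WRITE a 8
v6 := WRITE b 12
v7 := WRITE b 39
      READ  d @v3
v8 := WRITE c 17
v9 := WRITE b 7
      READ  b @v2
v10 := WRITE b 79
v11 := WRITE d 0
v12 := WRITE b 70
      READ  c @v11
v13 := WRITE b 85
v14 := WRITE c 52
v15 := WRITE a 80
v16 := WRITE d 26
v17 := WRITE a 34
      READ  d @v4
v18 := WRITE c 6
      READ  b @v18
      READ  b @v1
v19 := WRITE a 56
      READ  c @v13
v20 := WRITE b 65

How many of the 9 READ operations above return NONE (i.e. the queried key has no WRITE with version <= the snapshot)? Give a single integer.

v1: WRITE c=63  (c history now [(1, 63)])
v2: WRITE d=36  (d history now [(2, 36)])
READ b @v2: history=[] -> no version <= 2 -> NONE
READ a @v2: history=[] -> no version <= 2 -> NONE
v3: WRITE a=70  (a history now [(3, 70)])
v4: WRITE a=22  (a history now [(3, 70), (4, 22)])
v5: WRITE a=8  (a history now [(3, 70), (4, 22), (5, 8)])
v6: WRITE b=12  (b history now [(6, 12)])
v7: WRITE b=39  (b history now [(6, 12), (7, 39)])
READ d @v3: history=[(2, 36)] -> pick v2 -> 36
v8: WRITE c=17  (c history now [(1, 63), (8, 17)])
v9: WRITE b=7  (b history now [(6, 12), (7, 39), (9, 7)])
READ b @v2: history=[(6, 12), (7, 39), (9, 7)] -> no version <= 2 -> NONE
v10: WRITE b=79  (b history now [(6, 12), (7, 39), (9, 7), (10, 79)])
v11: WRITE d=0  (d history now [(2, 36), (11, 0)])
v12: WRITE b=70  (b history now [(6, 12), (7, 39), (9, 7), (10, 79), (12, 70)])
READ c @v11: history=[(1, 63), (8, 17)] -> pick v8 -> 17
v13: WRITE b=85  (b history now [(6, 12), (7, 39), (9, 7), (10, 79), (12, 70), (13, 85)])
v14: WRITE c=52  (c history now [(1, 63), (8, 17), (14, 52)])
v15: WRITE a=80  (a history now [(3, 70), (4, 22), (5, 8), (15, 80)])
v16: WRITE d=26  (d history now [(2, 36), (11, 0), (16, 26)])
v17: WRITE a=34  (a history now [(3, 70), (4, 22), (5, 8), (15, 80), (17, 34)])
READ d @v4: history=[(2, 36), (11, 0), (16, 26)] -> pick v2 -> 36
v18: WRITE c=6  (c history now [(1, 63), (8, 17), (14, 52), (18, 6)])
READ b @v18: history=[(6, 12), (7, 39), (9, 7), (10, 79), (12, 70), (13, 85)] -> pick v13 -> 85
READ b @v1: history=[(6, 12), (7, 39), (9, 7), (10, 79), (12, 70), (13, 85)] -> no version <= 1 -> NONE
v19: WRITE a=56  (a history now [(3, 70), (4, 22), (5, 8), (15, 80), (17, 34), (19, 56)])
READ c @v13: history=[(1, 63), (8, 17), (14, 52), (18, 6)] -> pick v8 -> 17
v20: WRITE b=65  (b history now [(6, 12), (7, 39), (9, 7), (10, 79), (12, 70), (13, 85), (20, 65)])
Read results in order: ['NONE', 'NONE', '36', 'NONE', '17', '36', '85', 'NONE', '17']
NONE count = 4

Answer: 4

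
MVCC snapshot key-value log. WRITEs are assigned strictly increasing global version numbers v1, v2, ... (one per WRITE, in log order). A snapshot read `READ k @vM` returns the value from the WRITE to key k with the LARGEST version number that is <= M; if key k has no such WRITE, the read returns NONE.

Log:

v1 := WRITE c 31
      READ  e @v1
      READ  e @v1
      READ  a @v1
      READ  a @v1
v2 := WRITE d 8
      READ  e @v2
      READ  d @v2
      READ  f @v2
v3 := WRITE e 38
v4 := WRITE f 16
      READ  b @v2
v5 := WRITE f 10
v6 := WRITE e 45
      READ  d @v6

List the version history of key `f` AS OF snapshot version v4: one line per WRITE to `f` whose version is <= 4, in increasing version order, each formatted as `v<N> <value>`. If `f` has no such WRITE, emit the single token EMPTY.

Answer: v4 16

Derivation:
Scan writes for key=f with version <= 4:
  v1 WRITE c 31 -> skip
  v2 WRITE d 8 -> skip
  v3 WRITE e 38 -> skip
  v4 WRITE f 16 -> keep
  v5 WRITE f 10 -> drop (> snap)
  v6 WRITE e 45 -> skip
Collected: [(4, 16)]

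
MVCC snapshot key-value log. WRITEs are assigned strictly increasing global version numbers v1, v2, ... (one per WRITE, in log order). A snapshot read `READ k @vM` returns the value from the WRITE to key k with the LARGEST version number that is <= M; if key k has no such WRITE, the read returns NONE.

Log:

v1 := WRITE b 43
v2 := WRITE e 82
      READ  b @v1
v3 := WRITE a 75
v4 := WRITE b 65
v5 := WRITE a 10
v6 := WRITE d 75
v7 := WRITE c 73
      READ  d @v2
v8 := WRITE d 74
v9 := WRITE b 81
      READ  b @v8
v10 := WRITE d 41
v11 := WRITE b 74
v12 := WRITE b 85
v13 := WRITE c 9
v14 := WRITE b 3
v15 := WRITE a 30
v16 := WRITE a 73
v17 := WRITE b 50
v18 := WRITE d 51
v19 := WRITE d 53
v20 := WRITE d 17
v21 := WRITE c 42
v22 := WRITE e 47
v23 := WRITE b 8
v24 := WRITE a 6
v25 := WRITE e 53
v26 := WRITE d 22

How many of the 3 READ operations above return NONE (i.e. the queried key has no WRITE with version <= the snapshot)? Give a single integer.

v1: WRITE b=43  (b history now [(1, 43)])
v2: WRITE e=82  (e history now [(2, 82)])
READ b @v1: history=[(1, 43)] -> pick v1 -> 43
v3: WRITE a=75  (a history now [(3, 75)])
v4: WRITE b=65  (b history now [(1, 43), (4, 65)])
v5: WRITE a=10  (a history now [(3, 75), (5, 10)])
v6: WRITE d=75  (d history now [(6, 75)])
v7: WRITE c=73  (c history now [(7, 73)])
READ d @v2: history=[(6, 75)] -> no version <= 2 -> NONE
v8: WRITE d=74  (d history now [(6, 75), (8, 74)])
v9: WRITE b=81  (b history now [(1, 43), (4, 65), (9, 81)])
READ b @v8: history=[(1, 43), (4, 65), (9, 81)] -> pick v4 -> 65
v10: WRITE d=41  (d history now [(6, 75), (8, 74), (10, 41)])
v11: WRITE b=74  (b history now [(1, 43), (4, 65), (9, 81), (11, 74)])
v12: WRITE b=85  (b history now [(1, 43), (4, 65), (9, 81), (11, 74), (12, 85)])
v13: WRITE c=9  (c history now [(7, 73), (13, 9)])
v14: WRITE b=3  (b history now [(1, 43), (4, 65), (9, 81), (11, 74), (12, 85), (14, 3)])
v15: WRITE a=30  (a history now [(3, 75), (5, 10), (15, 30)])
v16: WRITE a=73  (a history now [(3, 75), (5, 10), (15, 30), (16, 73)])
v17: WRITE b=50  (b history now [(1, 43), (4, 65), (9, 81), (11, 74), (12, 85), (14, 3), (17, 50)])
v18: WRITE d=51  (d history now [(6, 75), (8, 74), (10, 41), (18, 51)])
v19: WRITE d=53  (d history now [(6, 75), (8, 74), (10, 41), (18, 51), (19, 53)])
v20: WRITE d=17  (d history now [(6, 75), (8, 74), (10, 41), (18, 51), (19, 53), (20, 17)])
v21: WRITE c=42  (c history now [(7, 73), (13, 9), (21, 42)])
v22: WRITE e=47  (e history now [(2, 82), (22, 47)])
v23: WRITE b=8  (b history now [(1, 43), (4, 65), (9, 81), (11, 74), (12, 85), (14, 3), (17, 50), (23, 8)])
v24: WRITE a=6  (a history now [(3, 75), (5, 10), (15, 30), (16, 73), (24, 6)])
v25: WRITE e=53  (e history now [(2, 82), (22, 47), (25, 53)])
v26: WRITE d=22  (d history now [(6, 75), (8, 74), (10, 41), (18, 51), (19, 53), (20, 17), (26, 22)])
Read results in order: ['43', 'NONE', '65']
NONE count = 1

Answer: 1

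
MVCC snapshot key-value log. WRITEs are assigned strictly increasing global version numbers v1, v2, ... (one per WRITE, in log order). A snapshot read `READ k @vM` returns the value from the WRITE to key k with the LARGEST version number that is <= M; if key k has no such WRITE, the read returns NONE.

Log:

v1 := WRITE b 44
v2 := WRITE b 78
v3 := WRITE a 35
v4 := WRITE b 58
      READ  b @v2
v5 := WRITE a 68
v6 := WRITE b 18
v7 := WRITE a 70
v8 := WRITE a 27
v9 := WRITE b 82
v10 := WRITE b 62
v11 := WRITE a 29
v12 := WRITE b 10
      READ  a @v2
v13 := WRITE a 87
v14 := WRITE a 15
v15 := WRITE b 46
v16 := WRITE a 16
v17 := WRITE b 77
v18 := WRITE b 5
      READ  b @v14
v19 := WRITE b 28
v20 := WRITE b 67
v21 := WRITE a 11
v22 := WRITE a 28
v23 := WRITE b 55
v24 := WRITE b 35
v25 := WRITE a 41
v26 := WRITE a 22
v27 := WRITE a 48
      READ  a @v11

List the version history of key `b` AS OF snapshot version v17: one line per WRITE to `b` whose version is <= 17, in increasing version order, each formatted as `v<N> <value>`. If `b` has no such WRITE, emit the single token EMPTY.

Answer: v1 44
v2 78
v4 58
v6 18
v9 82
v10 62
v12 10
v15 46
v17 77

Derivation:
Scan writes for key=b with version <= 17:
  v1 WRITE b 44 -> keep
  v2 WRITE b 78 -> keep
  v3 WRITE a 35 -> skip
  v4 WRITE b 58 -> keep
  v5 WRITE a 68 -> skip
  v6 WRITE b 18 -> keep
  v7 WRITE a 70 -> skip
  v8 WRITE a 27 -> skip
  v9 WRITE b 82 -> keep
  v10 WRITE b 62 -> keep
  v11 WRITE a 29 -> skip
  v12 WRITE b 10 -> keep
  v13 WRITE a 87 -> skip
  v14 WRITE a 15 -> skip
  v15 WRITE b 46 -> keep
  v16 WRITE a 16 -> skip
  v17 WRITE b 77 -> keep
  v18 WRITE b 5 -> drop (> snap)
  v19 WRITE b 28 -> drop (> snap)
  v20 WRITE b 67 -> drop (> snap)
  v21 WRITE a 11 -> skip
  v22 WRITE a 28 -> skip
  v23 WRITE b 55 -> drop (> snap)
  v24 WRITE b 35 -> drop (> snap)
  v25 WRITE a 41 -> skip
  v26 WRITE a 22 -> skip
  v27 WRITE a 48 -> skip
Collected: [(1, 44), (2, 78), (4, 58), (6, 18), (9, 82), (10, 62), (12, 10), (15, 46), (17, 77)]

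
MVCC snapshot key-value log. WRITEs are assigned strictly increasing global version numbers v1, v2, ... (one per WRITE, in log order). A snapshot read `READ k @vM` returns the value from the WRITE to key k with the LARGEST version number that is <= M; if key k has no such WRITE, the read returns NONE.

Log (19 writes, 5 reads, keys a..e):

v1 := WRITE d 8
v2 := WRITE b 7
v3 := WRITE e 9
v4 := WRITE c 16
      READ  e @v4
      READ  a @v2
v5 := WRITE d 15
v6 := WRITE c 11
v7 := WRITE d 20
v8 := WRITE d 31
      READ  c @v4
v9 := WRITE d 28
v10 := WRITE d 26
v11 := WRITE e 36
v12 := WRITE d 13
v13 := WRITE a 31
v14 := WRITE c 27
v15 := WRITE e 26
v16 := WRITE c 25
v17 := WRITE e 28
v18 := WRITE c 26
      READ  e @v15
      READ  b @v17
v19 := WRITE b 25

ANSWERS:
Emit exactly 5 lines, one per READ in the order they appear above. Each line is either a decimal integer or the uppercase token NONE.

Answer: 9
NONE
16
26
7

Derivation:
v1: WRITE d=8  (d history now [(1, 8)])
v2: WRITE b=7  (b history now [(2, 7)])
v3: WRITE e=9  (e history now [(3, 9)])
v4: WRITE c=16  (c history now [(4, 16)])
READ e @v4: history=[(3, 9)] -> pick v3 -> 9
READ a @v2: history=[] -> no version <= 2 -> NONE
v5: WRITE d=15  (d history now [(1, 8), (5, 15)])
v6: WRITE c=11  (c history now [(4, 16), (6, 11)])
v7: WRITE d=20  (d history now [(1, 8), (5, 15), (7, 20)])
v8: WRITE d=31  (d history now [(1, 8), (5, 15), (7, 20), (8, 31)])
READ c @v4: history=[(4, 16), (6, 11)] -> pick v4 -> 16
v9: WRITE d=28  (d history now [(1, 8), (5, 15), (7, 20), (8, 31), (9, 28)])
v10: WRITE d=26  (d history now [(1, 8), (5, 15), (7, 20), (8, 31), (9, 28), (10, 26)])
v11: WRITE e=36  (e history now [(3, 9), (11, 36)])
v12: WRITE d=13  (d history now [(1, 8), (5, 15), (7, 20), (8, 31), (9, 28), (10, 26), (12, 13)])
v13: WRITE a=31  (a history now [(13, 31)])
v14: WRITE c=27  (c history now [(4, 16), (6, 11), (14, 27)])
v15: WRITE e=26  (e history now [(3, 9), (11, 36), (15, 26)])
v16: WRITE c=25  (c history now [(4, 16), (6, 11), (14, 27), (16, 25)])
v17: WRITE e=28  (e history now [(3, 9), (11, 36), (15, 26), (17, 28)])
v18: WRITE c=26  (c history now [(4, 16), (6, 11), (14, 27), (16, 25), (18, 26)])
READ e @v15: history=[(3, 9), (11, 36), (15, 26), (17, 28)] -> pick v15 -> 26
READ b @v17: history=[(2, 7)] -> pick v2 -> 7
v19: WRITE b=25  (b history now [(2, 7), (19, 25)])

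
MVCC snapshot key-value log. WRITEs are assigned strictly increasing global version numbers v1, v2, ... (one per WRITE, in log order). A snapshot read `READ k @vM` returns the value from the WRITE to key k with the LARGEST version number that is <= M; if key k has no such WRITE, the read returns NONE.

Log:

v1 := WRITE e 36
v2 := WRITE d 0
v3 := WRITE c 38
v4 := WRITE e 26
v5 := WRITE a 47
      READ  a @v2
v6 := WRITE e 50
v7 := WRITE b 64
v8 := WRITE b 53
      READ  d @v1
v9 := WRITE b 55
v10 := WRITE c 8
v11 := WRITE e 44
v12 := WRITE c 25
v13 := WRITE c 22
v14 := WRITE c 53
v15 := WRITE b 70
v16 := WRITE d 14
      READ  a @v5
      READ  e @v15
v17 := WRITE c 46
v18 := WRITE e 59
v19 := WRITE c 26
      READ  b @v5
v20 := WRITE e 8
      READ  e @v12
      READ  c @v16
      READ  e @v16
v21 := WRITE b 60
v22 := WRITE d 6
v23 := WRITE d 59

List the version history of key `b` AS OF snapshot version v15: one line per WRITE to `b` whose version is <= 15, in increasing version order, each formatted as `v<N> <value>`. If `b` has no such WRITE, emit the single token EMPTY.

Answer: v7 64
v8 53
v9 55
v15 70

Derivation:
Scan writes for key=b with version <= 15:
  v1 WRITE e 36 -> skip
  v2 WRITE d 0 -> skip
  v3 WRITE c 38 -> skip
  v4 WRITE e 26 -> skip
  v5 WRITE a 47 -> skip
  v6 WRITE e 50 -> skip
  v7 WRITE b 64 -> keep
  v8 WRITE b 53 -> keep
  v9 WRITE b 55 -> keep
  v10 WRITE c 8 -> skip
  v11 WRITE e 44 -> skip
  v12 WRITE c 25 -> skip
  v13 WRITE c 22 -> skip
  v14 WRITE c 53 -> skip
  v15 WRITE b 70 -> keep
  v16 WRITE d 14 -> skip
  v17 WRITE c 46 -> skip
  v18 WRITE e 59 -> skip
  v19 WRITE c 26 -> skip
  v20 WRITE e 8 -> skip
  v21 WRITE b 60 -> drop (> snap)
  v22 WRITE d 6 -> skip
  v23 WRITE d 59 -> skip
Collected: [(7, 64), (8, 53), (9, 55), (15, 70)]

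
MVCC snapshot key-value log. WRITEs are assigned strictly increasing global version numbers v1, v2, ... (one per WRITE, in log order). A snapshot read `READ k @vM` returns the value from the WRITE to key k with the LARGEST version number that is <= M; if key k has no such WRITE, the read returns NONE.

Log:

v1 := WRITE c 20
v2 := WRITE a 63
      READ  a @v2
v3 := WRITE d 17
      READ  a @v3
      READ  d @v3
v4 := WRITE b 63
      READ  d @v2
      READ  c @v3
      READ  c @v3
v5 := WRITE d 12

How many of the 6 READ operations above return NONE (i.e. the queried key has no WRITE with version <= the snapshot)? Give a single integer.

v1: WRITE c=20  (c history now [(1, 20)])
v2: WRITE a=63  (a history now [(2, 63)])
READ a @v2: history=[(2, 63)] -> pick v2 -> 63
v3: WRITE d=17  (d history now [(3, 17)])
READ a @v3: history=[(2, 63)] -> pick v2 -> 63
READ d @v3: history=[(3, 17)] -> pick v3 -> 17
v4: WRITE b=63  (b history now [(4, 63)])
READ d @v2: history=[(3, 17)] -> no version <= 2 -> NONE
READ c @v3: history=[(1, 20)] -> pick v1 -> 20
READ c @v3: history=[(1, 20)] -> pick v1 -> 20
v5: WRITE d=12  (d history now [(3, 17), (5, 12)])
Read results in order: ['63', '63', '17', 'NONE', '20', '20']
NONE count = 1

Answer: 1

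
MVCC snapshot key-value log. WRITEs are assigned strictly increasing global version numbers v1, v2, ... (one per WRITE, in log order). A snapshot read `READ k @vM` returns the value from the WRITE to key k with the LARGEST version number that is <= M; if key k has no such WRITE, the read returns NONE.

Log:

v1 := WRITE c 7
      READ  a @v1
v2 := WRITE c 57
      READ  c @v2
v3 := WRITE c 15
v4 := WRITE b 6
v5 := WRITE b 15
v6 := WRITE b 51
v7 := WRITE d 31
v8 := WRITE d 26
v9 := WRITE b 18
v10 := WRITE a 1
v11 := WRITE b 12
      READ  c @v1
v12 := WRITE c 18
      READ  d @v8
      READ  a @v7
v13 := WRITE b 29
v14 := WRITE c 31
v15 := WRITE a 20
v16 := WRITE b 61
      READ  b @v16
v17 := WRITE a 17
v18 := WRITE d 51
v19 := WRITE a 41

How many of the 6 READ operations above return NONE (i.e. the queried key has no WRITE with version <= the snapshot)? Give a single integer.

v1: WRITE c=7  (c history now [(1, 7)])
READ a @v1: history=[] -> no version <= 1 -> NONE
v2: WRITE c=57  (c history now [(1, 7), (2, 57)])
READ c @v2: history=[(1, 7), (2, 57)] -> pick v2 -> 57
v3: WRITE c=15  (c history now [(1, 7), (2, 57), (3, 15)])
v4: WRITE b=6  (b history now [(4, 6)])
v5: WRITE b=15  (b history now [(4, 6), (5, 15)])
v6: WRITE b=51  (b history now [(4, 6), (5, 15), (6, 51)])
v7: WRITE d=31  (d history now [(7, 31)])
v8: WRITE d=26  (d history now [(7, 31), (8, 26)])
v9: WRITE b=18  (b history now [(4, 6), (5, 15), (6, 51), (9, 18)])
v10: WRITE a=1  (a history now [(10, 1)])
v11: WRITE b=12  (b history now [(4, 6), (5, 15), (6, 51), (9, 18), (11, 12)])
READ c @v1: history=[(1, 7), (2, 57), (3, 15)] -> pick v1 -> 7
v12: WRITE c=18  (c history now [(1, 7), (2, 57), (3, 15), (12, 18)])
READ d @v8: history=[(7, 31), (8, 26)] -> pick v8 -> 26
READ a @v7: history=[(10, 1)] -> no version <= 7 -> NONE
v13: WRITE b=29  (b history now [(4, 6), (5, 15), (6, 51), (9, 18), (11, 12), (13, 29)])
v14: WRITE c=31  (c history now [(1, 7), (2, 57), (3, 15), (12, 18), (14, 31)])
v15: WRITE a=20  (a history now [(10, 1), (15, 20)])
v16: WRITE b=61  (b history now [(4, 6), (5, 15), (6, 51), (9, 18), (11, 12), (13, 29), (16, 61)])
READ b @v16: history=[(4, 6), (5, 15), (6, 51), (9, 18), (11, 12), (13, 29), (16, 61)] -> pick v16 -> 61
v17: WRITE a=17  (a history now [(10, 1), (15, 20), (17, 17)])
v18: WRITE d=51  (d history now [(7, 31), (8, 26), (18, 51)])
v19: WRITE a=41  (a history now [(10, 1), (15, 20), (17, 17), (19, 41)])
Read results in order: ['NONE', '57', '7', '26', 'NONE', '61']
NONE count = 2

Answer: 2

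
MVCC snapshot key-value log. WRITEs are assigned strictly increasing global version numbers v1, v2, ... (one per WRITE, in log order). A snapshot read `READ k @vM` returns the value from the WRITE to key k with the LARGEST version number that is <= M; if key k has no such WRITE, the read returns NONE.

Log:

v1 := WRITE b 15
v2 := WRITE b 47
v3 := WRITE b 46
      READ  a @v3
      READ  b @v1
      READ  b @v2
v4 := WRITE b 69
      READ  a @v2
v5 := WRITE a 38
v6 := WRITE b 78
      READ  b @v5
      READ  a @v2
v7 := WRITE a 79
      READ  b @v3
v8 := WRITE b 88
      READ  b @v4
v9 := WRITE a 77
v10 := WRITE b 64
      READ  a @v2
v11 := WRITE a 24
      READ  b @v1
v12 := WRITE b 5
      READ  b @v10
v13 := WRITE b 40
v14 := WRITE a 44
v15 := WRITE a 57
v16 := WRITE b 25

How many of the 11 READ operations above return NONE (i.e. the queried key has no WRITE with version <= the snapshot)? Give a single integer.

Answer: 4

Derivation:
v1: WRITE b=15  (b history now [(1, 15)])
v2: WRITE b=47  (b history now [(1, 15), (2, 47)])
v3: WRITE b=46  (b history now [(1, 15), (2, 47), (3, 46)])
READ a @v3: history=[] -> no version <= 3 -> NONE
READ b @v1: history=[(1, 15), (2, 47), (3, 46)] -> pick v1 -> 15
READ b @v2: history=[(1, 15), (2, 47), (3, 46)] -> pick v2 -> 47
v4: WRITE b=69  (b history now [(1, 15), (2, 47), (3, 46), (4, 69)])
READ a @v2: history=[] -> no version <= 2 -> NONE
v5: WRITE a=38  (a history now [(5, 38)])
v6: WRITE b=78  (b history now [(1, 15), (2, 47), (3, 46), (4, 69), (6, 78)])
READ b @v5: history=[(1, 15), (2, 47), (3, 46), (4, 69), (6, 78)] -> pick v4 -> 69
READ a @v2: history=[(5, 38)] -> no version <= 2 -> NONE
v7: WRITE a=79  (a history now [(5, 38), (7, 79)])
READ b @v3: history=[(1, 15), (2, 47), (3, 46), (4, 69), (6, 78)] -> pick v3 -> 46
v8: WRITE b=88  (b history now [(1, 15), (2, 47), (3, 46), (4, 69), (6, 78), (8, 88)])
READ b @v4: history=[(1, 15), (2, 47), (3, 46), (4, 69), (6, 78), (8, 88)] -> pick v4 -> 69
v9: WRITE a=77  (a history now [(5, 38), (7, 79), (9, 77)])
v10: WRITE b=64  (b history now [(1, 15), (2, 47), (3, 46), (4, 69), (6, 78), (8, 88), (10, 64)])
READ a @v2: history=[(5, 38), (7, 79), (9, 77)] -> no version <= 2 -> NONE
v11: WRITE a=24  (a history now [(5, 38), (7, 79), (9, 77), (11, 24)])
READ b @v1: history=[(1, 15), (2, 47), (3, 46), (4, 69), (6, 78), (8, 88), (10, 64)] -> pick v1 -> 15
v12: WRITE b=5  (b history now [(1, 15), (2, 47), (3, 46), (4, 69), (6, 78), (8, 88), (10, 64), (12, 5)])
READ b @v10: history=[(1, 15), (2, 47), (3, 46), (4, 69), (6, 78), (8, 88), (10, 64), (12, 5)] -> pick v10 -> 64
v13: WRITE b=40  (b history now [(1, 15), (2, 47), (3, 46), (4, 69), (6, 78), (8, 88), (10, 64), (12, 5), (13, 40)])
v14: WRITE a=44  (a history now [(5, 38), (7, 79), (9, 77), (11, 24), (14, 44)])
v15: WRITE a=57  (a history now [(5, 38), (7, 79), (9, 77), (11, 24), (14, 44), (15, 57)])
v16: WRITE b=25  (b history now [(1, 15), (2, 47), (3, 46), (4, 69), (6, 78), (8, 88), (10, 64), (12, 5), (13, 40), (16, 25)])
Read results in order: ['NONE', '15', '47', 'NONE', '69', 'NONE', '46', '69', 'NONE', '15', '64']
NONE count = 4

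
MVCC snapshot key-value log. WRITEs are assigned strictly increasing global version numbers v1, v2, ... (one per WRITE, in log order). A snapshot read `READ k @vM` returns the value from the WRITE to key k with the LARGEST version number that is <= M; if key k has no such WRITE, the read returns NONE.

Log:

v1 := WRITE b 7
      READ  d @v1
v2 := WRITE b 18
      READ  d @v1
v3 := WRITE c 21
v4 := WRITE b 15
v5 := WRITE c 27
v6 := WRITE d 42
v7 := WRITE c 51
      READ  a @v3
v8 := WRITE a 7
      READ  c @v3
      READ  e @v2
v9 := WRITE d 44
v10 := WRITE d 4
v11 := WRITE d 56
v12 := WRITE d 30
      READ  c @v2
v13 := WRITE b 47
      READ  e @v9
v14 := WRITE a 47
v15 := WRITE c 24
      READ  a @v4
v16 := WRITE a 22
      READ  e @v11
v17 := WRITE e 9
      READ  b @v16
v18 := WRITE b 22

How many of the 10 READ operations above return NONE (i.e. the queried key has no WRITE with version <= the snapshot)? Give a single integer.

v1: WRITE b=7  (b history now [(1, 7)])
READ d @v1: history=[] -> no version <= 1 -> NONE
v2: WRITE b=18  (b history now [(1, 7), (2, 18)])
READ d @v1: history=[] -> no version <= 1 -> NONE
v3: WRITE c=21  (c history now [(3, 21)])
v4: WRITE b=15  (b history now [(1, 7), (2, 18), (4, 15)])
v5: WRITE c=27  (c history now [(3, 21), (5, 27)])
v6: WRITE d=42  (d history now [(6, 42)])
v7: WRITE c=51  (c history now [(3, 21), (5, 27), (7, 51)])
READ a @v3: history=[] -> no version <= 3 -> NONE
v8: WRITE a=7  (a history now [(8, 7)])
READ c @v3: history=[(3, 21), (5, 27), (7, 51)] -> pick v3 -> 21
READ e @v2: history=[] -> no version <= 2 -> NONE
v9: WRITE d=44  (d history now [(6, 42), (9, 44)])
v10: WRITE d=4  (d history now [(6, 42), (9, 44), (10, 4)])
v11: WRITE d=56  (d history now [(6, 42), (9, 44), (10, 4), (11, 56)])
v12: WRITE d=30  (d history now [(6, 42), (9, 44), (10, 4), (11, 56), (12, 30)])
READ c @v2: history=[(3, 21), (5, 27), (7, 51)] -> no version <= 2 -> NONE
v13: WRITE b=47  (b history now [(1, 7), (2, 18), (4, 15), (13, 47)])
READ e @v9: history=[] -> no version <= 9 -> NONE
v14: WRITE a=47  (a history now [(8, 7), (14, 47)])
v15: WRITE c=24  (c history now [(3, 21), (5, 27), (7, 51), (15, 24)])
READ a @v4: history=[(8, 7), (14, 47)] -> no version <= 4 -> NONE
v16: WRITE a=22  (a history now [(8, 7), (14, 47), (16, 22)])
READ e @v11: history=[] -> no version <= 11 -> NONE
v17: WRITE e=9  (e history now [(17, 9)])
READ b @v16: history=[(1, 7), (2, 18), (4, 15), (13, 47)] -> pick v13 -> 47
v18: WRITE b=22  (b history now [(1, 7), (2, 18), (4, 15), (13, 47), (18, 22)])
Read results in order: ['NONE', 'NONE', 'NONE', '21', 'NONE', 'NONE', 'NONE', 'NONE', 'NONE', '47']
NONE count = 8

Answer: 8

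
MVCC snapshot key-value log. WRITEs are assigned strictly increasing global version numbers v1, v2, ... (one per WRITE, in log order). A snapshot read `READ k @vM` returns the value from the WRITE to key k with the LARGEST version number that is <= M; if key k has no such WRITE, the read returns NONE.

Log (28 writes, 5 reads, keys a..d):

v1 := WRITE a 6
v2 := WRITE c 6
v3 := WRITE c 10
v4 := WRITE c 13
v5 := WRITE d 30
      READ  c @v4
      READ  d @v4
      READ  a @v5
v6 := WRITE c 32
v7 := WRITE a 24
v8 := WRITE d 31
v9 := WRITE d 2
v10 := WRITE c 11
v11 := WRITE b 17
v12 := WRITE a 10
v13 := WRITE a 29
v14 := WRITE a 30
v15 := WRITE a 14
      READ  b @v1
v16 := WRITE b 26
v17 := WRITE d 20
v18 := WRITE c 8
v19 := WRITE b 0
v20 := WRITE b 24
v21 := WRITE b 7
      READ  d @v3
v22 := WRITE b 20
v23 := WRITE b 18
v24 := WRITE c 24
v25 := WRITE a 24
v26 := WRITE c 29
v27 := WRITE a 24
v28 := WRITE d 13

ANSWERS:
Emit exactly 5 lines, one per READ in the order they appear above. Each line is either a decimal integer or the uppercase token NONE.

Answer: 13
NONE
6
NONE
NONE

Derivation:
v1: WRITE a=6  (a history now [(1, 6)])
v2: WRITE c=6  (c history now [(2, 6)])
v3: WRITE c=10  (c history now [(2, 6), (3, 10)])
v4: WRITE c=13  (c history now [(2, 6), (3, 10), (4, 13)])
v5: WRITE d=30  (d history now [(5, 30)])
READ c @v4: history=[(2, 6), (3, 10), (4, 13)] -> pick v4 -> 13
READ d @v4: history=[(5, 30)] -> no version <= 4 -> NONE
READ a @v5: history=[(1, 6)] -> pick v1 -> 6
v6: WRITE c=32  (c history now [(2, 6), (3, 10), (4, 13), (6, 32)])
v7: WRITE a=24  (a history now [(1, 6), (7, 24)])
v8: WRITE d=31  (d history now [(5, 30), (8, 31)])
v9: WRITE d=2  (d history now [(5, 30), (8, 31), (9, 2)])
v10: WRITE c=11  (c history now [(2, 6), (3, 10), (4, 13), (6, 32), (10, 11)])
v11: WRITE b=17  (b history now [(11, 17)])
v12: WRITE a=10  (a history now [(1, 6), (7, 24), (12, 10)])
v13: WRITE a=29  (a history now [(1, 6), (7, 24), (12, 10), (13, 29)])
v14: WRITE a=30  (a history now [(1, 6), (7, 24), (12, 10), (13, 29), (14, 30)])
v15: WRITE a=14  (a history now [(1, 6), (7, 24), (12, 10), (13, 29), (14, 30), (15, 14)])
READ b @v1: history=[(11, 17)] -> no version <= 1 -> NONE
v16: WRITE b=26  (b history now [(11, 17), (16, 26)])
v17: WRITE d=20  (d history now [(5, 30), (8, 31), (9, 2), (17, 20)])
v18: WRITE c=8  (c history now [(2, 6), (3, 10), (4, 13), (6, 32), (10, 11), (18, 8)])
v19: WRITE b=0  (b history now [(11, 17), (16, 26), (19, 0)])
v20: WRITE b=24  (b history now [(11, 17), (16, 26), (19, 0), (20, 24)])
v21: WRITE b=7  (b history now [(11, 17), (16, 26), (19, 0), (20, 24), (21, 7)])
READ d @v3: history=[(5, 30), (8, 31), (9, 2), (17, 20)] -> no version <= 3 -> NONE
v22: WRITE b=20  (b history now [(11, 17), (16, 26), (19, 0), (20, 24), (21, 7), (22, 20)])
v23: WRITE b=18  (b history now [(11, 17), (16, 26), (19, 0), (20, 24), (21, 7), (22, 20), (23, 18)])
v24: WRITE c=24  (c history now [(2, 6), (3, 10), (4, 13), (6, 32), (10, 11), (18, 8), (24, 24)])
v25: WRITE a=24  (a history now [(1, 6), (7, 24), (12, 10), (13, 29), (14, 30), (15, 14), (25, 24)])
v26: WRITE c=29  (c history now [(2, 6), (3, 10), (4, 13), (6, 32), (10, 11), (18, 8), (24, 24), (26, 29)])
v27: WRITE a=24  (a history now [(1, 6), (7, 24), (12, 10), (13, 29), (14, 30), (15, 14), (25, 24), (27, 24)])
v28: WRITE d=13  (d history now [(5, 30), (8, 31), (9, 2), (17, 20), (28, 13)])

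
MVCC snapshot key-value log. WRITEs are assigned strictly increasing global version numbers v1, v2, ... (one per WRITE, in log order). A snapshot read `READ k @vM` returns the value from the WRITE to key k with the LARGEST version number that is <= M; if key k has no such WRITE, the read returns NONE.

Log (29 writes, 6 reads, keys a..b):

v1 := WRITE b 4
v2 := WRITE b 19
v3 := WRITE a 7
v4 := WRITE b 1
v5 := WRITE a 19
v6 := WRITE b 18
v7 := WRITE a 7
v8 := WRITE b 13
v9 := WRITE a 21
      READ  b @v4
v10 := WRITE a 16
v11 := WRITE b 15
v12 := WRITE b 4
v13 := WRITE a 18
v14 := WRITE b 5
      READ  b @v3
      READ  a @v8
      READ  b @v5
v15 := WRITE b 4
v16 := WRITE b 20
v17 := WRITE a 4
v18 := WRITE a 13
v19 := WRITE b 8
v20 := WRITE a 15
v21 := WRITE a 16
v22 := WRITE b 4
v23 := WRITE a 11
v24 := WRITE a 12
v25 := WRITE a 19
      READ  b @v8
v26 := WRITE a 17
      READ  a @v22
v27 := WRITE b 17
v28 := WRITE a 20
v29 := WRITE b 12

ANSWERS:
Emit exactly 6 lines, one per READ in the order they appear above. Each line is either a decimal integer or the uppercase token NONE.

Answer: 1
19
7
1
13
16

Derivation:
v1: WRITE b=4  (b history now [(1, 4)])
v2: WRITE b=19  (b history now [(1, 4), (2, 19)])
v3: WRITE a=7  (a history now [(3, 7)])
v4: WRITE b=1  (b history now [(1, 4), (2, 19), (4, 1)])
v5: WRITE a=19  (a history now [(3, 7), (5, 19)])
v6: WRITE b=18  (b history now [(1, 4), (2, 19), (4, 1), (6, 18)])
v7: WRITE a=7  (a history now [(3, 7), (5, 19), (7, 7)])
v8: WRITE b=13  (b history now [(1, 4), (2, 19), (4, 1), (6, 18), (8, 13)])
v9: WRITE a=21  (a history now [(3, 7), (5, 19), (7, 7), (9, 21)])
READ b @v4: history=[(1, 4), (2, 19), (4, 1), (6, 18), (8, 13)] -> pick v4 -> 1
v10: WRITE a=16  (a history now [(3, 7), (5, 19), (7, 7), (9, 21), (10, 16)])
v11: WRITE b=15  (b history now [(1, 4), (2, 19), (4, 1), (6, 18), (8, 13), (11, 15)])
v12: WRITE b=4  (b history now [(1, 4), (2, 19), (4, 1), (6, 18), (8, 13), (11, 15), (12, 4)])
v13: WRITE a=18  (a history now [(3, 7), (5, 19), (7, 7), (9, 21), (10, 16), (13, 18)])
v14: WRITE b=5  (b history now [(1, 4), (2, 19), (4, 1), (6, 18), (8, 13), (11, 15), (12, 4), (14, 5)])
READ b @v3: history=[(1, 4), (2, 19), (4, 1), (6, 18), (8, 13), (11, 15), (12, 4), (14, 5)] -> pick v2 -> 19
READ a @v8: history=[(3, 7), (5, 19), (7, 7), (9, 21), (10, 16), (13, 18)] -> pick v7 -> 7
READ b @v5: history=[(1, 4), (2, 19), (4, 1), (6, 18), (8, 13), (11, 15), (12, 4), (14, 5)] -> pick v4 -> 1
v15: WRITE b=4  (b history now [(1, 4), (2, 19), (4, 1), (6, 18), (8, 13), (11, 15), (12, 4), (14, 5), (15, 4)])
v16: WRITE b=20  (b history now [(1, 4), (2, 19), (4, 1), (6, 18), (8, 13), (11, 15), (12, 4), (14, 5), (15, 4), (16, 20)])
v17: WRITE a=4  (a history now [(3, 7), (5, 19), (7, 7), (9, 21), (10, 16), (13, 18), (17, 4)])
v18: WRITE a=13  (a history now [(3, 7), (5, 19), (7, 7), (9, 21), (10, 16), (13, 18), (17, 4), (18, 13)])
v19: WRITE b=8  (b history now [(1, 4), (2, 19), (4, 1), (6, 18), (8, 13), (11, 15), (12, 4), (14, 5), (15, 4), (16, 20), (19, 8)])
v20: WRITE a=15  (a history now [(3, 7), (5, 19), (7, 7), (9, 21), (10, 16), (13, 18), (17, 4), (18, 13), (20, 15)])
v21: WRITE a=16  (a history now [(3, 7), (5, 19), (7, 7), (9, 21), (10, 16), (13, 18), (17, 4), (18, 13), (20, 15), (21, 16)])
v22: WRITE b=4  (b history now [(1, 4), (2, 19), (4, 1), (6, 18), (8, 13), (11, 15), (12, 4), (14, 5), (15, 4), (16, 20), (19, 8), (22, 4)])
v23: WRITE a=11  (a history now [(3, 7), (5, 19), (7, 7), (9, 21), (10, 16), (13, 18), (17, 4), (18, 13), (20, 15), (21, 16), (23, 11)])
v24: WRITE a=12  (a history now [(3, 7), (5, 19), (7, 7), (9, 21), (10, 16), (13, 18), (17, 4), (18, 13), (20, 15), (21, 16), (23, 11), (24, 12)])
v25: WRITE a=19  (a history now [(3, 7), (5, 19), (7, 7), (9, 21), (10, 16), (13, 18), (17, 4), (18, 13), (20, 15), (21, 16), (23, 11), (24, 12), (25, 19)])
READ b @v8: history=[(1, 4), (2, 19), (4, 1), (6, 18), (8, 13), (11, 15), (12, 4), (14, 5), (15, 4), (16, 20), (19, 8), (22, 4)] -> pick v8 -> 13
v26: WRITE a=17  (a history now [(3, 7), (5, 19), (7, 7), (9, 21), (10, 16), (13, 18), (17, 4), (18, 13), (20, 15), (21, 16), (23, 11), (24, 12), (25, 19), (26, 17)])
READ a @v22: history=[(3, 7), (5, 19), (7, 7), (9, 21), (10, 16), (13, 18), (17, 4), (18, 13), (20, 15), (21, 16), (23, 11), (24, 12), (25, 19), (26, 17)] -> pick v21 -> 16
v27: WRITE b=17  (b history now [(1, 4), (2, 19), (4, 1), (6, 18), (8, 13), (11, 15), (12, 4), (14, 5), (15, 4), (16, 20), (19, 8), (22, 4), (27, 17)])
v28: WRITE a=20  (a history now [(3, 7), (5, 19), (7, 7), (9, 21), (10, 16), (13, 18), (17, 4), (18, 13), (20, 15), (21, 16), (23, 11), (24, 12), (25, 19), (26, 17), (28, 20)])
v29: WRITE b=12  (b history now [(1, 4), (2, 19), (4, 1), (6, 18), (8, 13), (11, 15), (12, 4), (14, 5), (15, 4), (16, 20), (19, 8), (22, 4), (27, 17), (29, 12)])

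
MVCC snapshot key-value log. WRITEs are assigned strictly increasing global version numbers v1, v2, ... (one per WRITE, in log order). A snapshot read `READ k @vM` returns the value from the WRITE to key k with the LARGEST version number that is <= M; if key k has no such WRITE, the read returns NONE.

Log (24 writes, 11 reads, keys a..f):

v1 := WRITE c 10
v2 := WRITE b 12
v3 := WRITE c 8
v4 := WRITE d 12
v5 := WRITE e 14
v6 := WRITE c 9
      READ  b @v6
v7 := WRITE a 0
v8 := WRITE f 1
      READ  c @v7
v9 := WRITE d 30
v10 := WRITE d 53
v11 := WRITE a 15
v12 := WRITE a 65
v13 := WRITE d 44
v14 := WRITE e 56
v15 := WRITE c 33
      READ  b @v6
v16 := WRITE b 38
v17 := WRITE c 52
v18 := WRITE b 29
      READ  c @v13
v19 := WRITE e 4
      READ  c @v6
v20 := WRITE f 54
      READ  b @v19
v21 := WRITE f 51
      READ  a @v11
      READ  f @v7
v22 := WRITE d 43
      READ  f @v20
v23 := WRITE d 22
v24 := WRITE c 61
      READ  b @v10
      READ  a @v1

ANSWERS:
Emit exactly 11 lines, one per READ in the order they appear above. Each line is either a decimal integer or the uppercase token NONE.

v1: WRITE c=10  (c history now [(1, 10)])
v2: WRITE b=12  (b history now [(2, 12)])
v3: WRITE c=8  (c history now [(1, 10), (3, 8)])
v4: WRITE d=12  (d history now [(4, 12)])
v5: WRITE e=14  (e history now [(5, 14)])
v6: WRITE c=9  (c history now [(1, 10), (3, 8), (6, 9)])
READ b @v6: history=[(2, 12)] -> pick v2 -> 12
v7: WRITE a=0  (a history now [(7, 0)])
v8: WRITE f=1  (f history now [(8, 1)])
READ c @v7: history=[(1, 10), (3, 8), (6, 9)] -> pick v6 -> 9
v9: WRITE d=30  (d history now [(4, 12), (9, 30)])
v10: WRITE d=53  (d history now [(4, 12), (9, 30), (10, 53)])
v11: WRITE a=15  (a history now [(7, 0), (11, 15)])
v12: WRITE a=65  (a history now [(7, 0), (11, 15), (12, 65)])
v13: WRITE d=44  (d history now [(4, 12), (9, 30), (10, 53), (13, 44)])
v14: WRITE e=56  (e history now [(5, 14), (14, 56)])
v15: WRITE c=33  (c history now [(1, 10), (3, 8), (6, 9), (15, 33)])
READ b @v6: history=[(2, 12)] -> pick v2 -> 12
v16: WRITE b=38  (b history now [(2, 12), (16, 38)])
v17: WRITE c=52  (c history now [(1, 10), (3, 8), (6, 9), (15, 33), (17, 52)])
v18: WRITE b=29  (b history now [(2, 12), (16, 38), (18, 29)])
READ c @v13: history=[(1, 10), (3, 8), (6, 9), (15, 33), (17, 52)] -> pick v6 -> 9
v19: WRITE e=4  (e history now [(5, 14), (14, 56), (19, 4)])
READ c @v6: history=[(1, 10), (3, 8), (6, 9), (15, 33), (17, 52)] -> pick v6 -> 9
v20: WRITE f=54  (f history now [(8, 1), (20, 54)])
READ b @v19: history=[(2, 12), (16, 38), (18, 29)] -> pick v18 -> 29
v21: WRITE f=51  (f history now [(8, 1), (20, 54), (21, 51)])
READ a @v11: history=[(7, 0), (11, 15), (12, 65)] -> pick v11 -> 15
READ f @v7: history=[(8, 1), (20, 54), (21, 51)] -> no version <= 7 -> NONE
v22: WRITE d=43  (d history now [(4, 12), (9, 30), (10, 53), (13, 44), (22, 43)])
READ f @v20: history=[(8, 1), (20, 54), (21, 51)] -> pick v20 -> 54
v23: WRITE d=22  (d history now [(4, 12), (9, 30), (10, 53), (13, 44), (22, 43), (23, 22)])
v24: WRITE c=61  (c history now [(1, 10), (3, 8), (6, 9), (15, 33), (17, 52), (24, 61)])
READ b @v10: history=[(2, 12), (16, 38), (18, 29)] -> pick v2 -> 12
READ a @v1: history=[(7, 0), (11, 15), (12, 65)] -> no version <= 1 -> NONE

Answer: 12
9
12
9
9
29
15
NONE
54
12
NONE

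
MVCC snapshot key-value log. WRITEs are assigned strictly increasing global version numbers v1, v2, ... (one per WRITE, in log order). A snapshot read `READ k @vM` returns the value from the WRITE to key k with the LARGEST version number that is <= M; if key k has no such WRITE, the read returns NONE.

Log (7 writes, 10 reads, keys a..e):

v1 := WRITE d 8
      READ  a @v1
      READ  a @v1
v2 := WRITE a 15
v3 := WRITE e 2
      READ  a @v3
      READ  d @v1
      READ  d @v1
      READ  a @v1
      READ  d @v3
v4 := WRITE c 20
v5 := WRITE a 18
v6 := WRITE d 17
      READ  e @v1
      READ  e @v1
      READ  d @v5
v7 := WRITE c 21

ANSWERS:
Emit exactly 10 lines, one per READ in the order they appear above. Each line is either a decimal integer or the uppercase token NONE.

Answer: NONE
NONE
15
8
8
NONE
8
NONE
NONE
8

Derivation:
v1: WRITE d=8  (d history now [(1, 8)])
READ a @v1: history=[] -> no version <= 1 -> NONE
READ a @v1: history=[] -> no version <= 1 -> NONE
v2: WRITE a=15  (a history now [(2, 15)])
v3: WRITE e=2  (e history now [(3, 2)])
READ a @v3: history=[(2, 15)] -> pick v2 -> 15
READ d @v1: history=[(1, 8)] -> pick v1 -> 8
READ d @v1: history=[(1, 8)] -> pick v1 -> 8
READ a @v1: history=[(2, 15)] -> no version <= 1 -> NONE
READ d @v3: history=[(1, 8)] -> pick v1 -> 8
v4: WRITE c=20  (c history now [(4, 20)])
v5: WRITE a=18  (a history now [(2, 15), (5, 18)])
v6: WRITE d=17  (d history now [(1, 8), (6, 17)])
READ e @v1: history=[(3, 2)] -> no version <= 1 -> NONE
READ e @v1: history=[(3, 2)] -> no version <= 1 -> NONE
READ d @v5: history=[(1, 8), (6, 17)] -> pick v1 -> 8
v7: WRITE c=21  (c history now [(4, 20), (7, 21)])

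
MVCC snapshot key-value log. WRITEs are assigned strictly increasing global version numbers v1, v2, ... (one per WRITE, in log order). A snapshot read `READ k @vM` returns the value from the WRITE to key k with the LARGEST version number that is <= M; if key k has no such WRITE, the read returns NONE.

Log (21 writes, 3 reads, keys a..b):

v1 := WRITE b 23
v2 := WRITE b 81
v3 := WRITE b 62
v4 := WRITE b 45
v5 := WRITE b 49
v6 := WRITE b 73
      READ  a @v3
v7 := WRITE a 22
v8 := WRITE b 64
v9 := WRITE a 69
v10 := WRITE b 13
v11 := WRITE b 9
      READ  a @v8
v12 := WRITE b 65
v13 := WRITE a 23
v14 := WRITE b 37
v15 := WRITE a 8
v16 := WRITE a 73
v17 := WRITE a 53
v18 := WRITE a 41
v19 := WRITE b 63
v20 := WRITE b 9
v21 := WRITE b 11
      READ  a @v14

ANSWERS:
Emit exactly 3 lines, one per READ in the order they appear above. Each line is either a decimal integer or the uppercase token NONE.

v1: WRITE b=23  (b history now [(1, 23)])
v2: WRITE b=81  (b history now [(1, 23), (2, 81)])
v3: WRITE b=62  (b history now [(1, 23), (2, 81), (3, 62)])
v4: WRITE b=45  (b history now [(1, 23), (2, 81), (3, 62), (4, 45)])
v5: WRITE b=49  (b history now [(1, 23), (2, 81), (3, 62), (4, 45), (5, 49)])
v6: WRITE b=73  (b history now [(1, 23), (2, 81), (3, 62), (4, 45), (5, 49), (6, 73)])
READ a @v3: history=[] -> no version <= 3 -> NONE
v7: WRITE a=22  (a history now [(7, 22)])
v8: WRITE b=64  (b history now [(1, 23), (2, 81), (3, 62), (4, 45), (5, 49), (6, 73), (8, 64)])
v9: WRITE a=69  (a history now [(7, 22), (9, 69)])
v10: WRITE b=13  (b history now [(1, 23), (2, 81), (3, 62), (4, 45), (5, 49), (6, 73), (8, 64), (10, 13)])
v11: WRITE b=9  (b history now [(1, 23), (2, 81), (3, 62), (4, 45), (5, 49), (6, 73), (8, 64), (10, 13), (11, 9)])
READ a @v8: history=[(7, 22), (9, 69)] -> pick v7 -> 22
v12: WRITE b=65  (b history now [(1, 23), (2, 81), (3, 62), (4, 45), (5, 49), (6, 73), (8, 64), (10, 13), (11, 9), (12, 65)])
v13: WRITE a=23  (a history now [(7, 22), (9, 69), (13, 23)])
v14: WRITE b=37  (b history now [(1, 23), (2, 81), (3, 62), (4, 45), (5, 49), (6, 73), (8, 64), (10, 13), (11, 9), (12, 65), (14, 37)])
v15: WRITE a=8  (a history now [(7, 22), (9, 69), (13, 23), (15, 8)])
v16: WRITE a=73  (a history now [(7, 22), (9, 69), (13, 23), (15, 8), (16, 73)])
v17: WRITE a=53  (a history now [(7, 22), (9, 69), (13, 23), (15, 8), (16, 73), (17, 53)])
v18: WRITE a=41  (a history now [(7, 22), (9, 69), (13, 23), (15, 8), (16, 73), (17, 53), (18, 41)])
v19: WRITE b=63  (b history now [(1, 23), (2, 81), (3, 62), (4, 45), (5, 49), (6, 73), (8, 64), (10, 13), (11, 9), (12, 65), (14, 37), (19, 63)])
v20: WRITE b=9  (b history now [(1, 23), (2, 81), (3, 62), (4, 45), (5, 49), (6, 73), (8, 64), (10, 13), (11, 9), (12, 65), (14, 37), (19, 63), (20, 9)])
v21: WRITE b=11  (b history now [(1, 23), (2, 81), (3, 62), (4, 45), (5, 49), (6, 73), (8, 64), (10, 13), (11, 9), (12, 65), (14, 37), (19, 63), (20, 9), (21, 11)])
READ a @v14: history=[(7, 22), (9, 69), (13, 23), (15, 8), (16, 73), (17, 53), (18, 41)] -> pick v13 -> 23

Answer: NONE
22
23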